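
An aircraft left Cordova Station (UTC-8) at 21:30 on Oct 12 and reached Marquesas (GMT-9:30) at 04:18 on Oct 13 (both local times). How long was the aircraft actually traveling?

Marquesas is 1:30 behind Cordova Station.
Clock-face elapsed time (ignoring zones) is 6 hours 48 minutes.
Actual elapsed = 6 hours 48 minutes + 1:30 = 8 hours 18 minutes.

8 hours 18 minutes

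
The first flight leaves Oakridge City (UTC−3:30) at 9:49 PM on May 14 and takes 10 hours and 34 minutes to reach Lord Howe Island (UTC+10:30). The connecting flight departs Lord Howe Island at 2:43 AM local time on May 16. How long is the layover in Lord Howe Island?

Convert departure to UTC: 9:49 PM + 3:30 = 1:19 AM UTC on May 15.
Add 10 hours 34 minutes flight time → 11:53 AM UTC.
Lord Howe Island is UTC+10:30, so local arrival = 11:53 AM + 10:30 = 10:23 PM on May 15.
Layover = 2:43 AM − 10:23 PM (+1 day) = 4 hours 20 minutes.

4 hours 20 minutes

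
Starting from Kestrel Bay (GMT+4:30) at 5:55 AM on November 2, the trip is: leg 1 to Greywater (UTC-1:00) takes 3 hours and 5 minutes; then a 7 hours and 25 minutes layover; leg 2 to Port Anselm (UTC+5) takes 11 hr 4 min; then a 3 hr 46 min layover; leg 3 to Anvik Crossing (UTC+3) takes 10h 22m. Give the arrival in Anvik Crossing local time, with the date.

4:07 PM on November 3

Convert departure to UTC: 5:55 AM − 4:30 = 1:25 AM UTC on Nov 2.
Add 3 hours 5 minutes leg 1 → 4:30 AM UTC.
Add 7 hours 25 minutes layover in Greywater → 11:55 AM UTC.
Add 11 hours 4 minutes leg 2 → 10:59 PM UTC.
Add 3 hours 46 minutes layover in Port Anselm → 2:45 AM UTC (Nov 3).
Add 10 hours 22 minutes leg 3 → 1:07 PM UTC.
Anvik Crossing is UTC+3:00, so local arrival = 1:07 PM + 3:00 = 4:07 PM on Nov 3.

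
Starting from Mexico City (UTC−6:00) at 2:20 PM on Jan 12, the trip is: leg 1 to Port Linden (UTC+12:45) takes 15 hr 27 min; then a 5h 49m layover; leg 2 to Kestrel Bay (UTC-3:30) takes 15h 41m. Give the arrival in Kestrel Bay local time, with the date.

5:47 AM on Jan 14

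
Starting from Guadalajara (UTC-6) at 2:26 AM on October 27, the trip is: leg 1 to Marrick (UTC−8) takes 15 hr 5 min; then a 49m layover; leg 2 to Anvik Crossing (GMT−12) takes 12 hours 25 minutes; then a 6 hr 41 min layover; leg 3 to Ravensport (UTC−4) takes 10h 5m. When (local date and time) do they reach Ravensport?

1:31 AM on October 29

Convert departure to UTC: 2:26 AM + 6:00 = 8:26 AM UTC on Oct 27.
Add 15 hours and 5 minutes leg 1 → 11:31 PM UTC.
Add 49 minutes layover in Marrick → 12:20 AM UTC (Oct 28).
Add 12 hours and 25 minutes leg 2 → 12:45 PM UTC.
Add 6 hours and 41 minutes layover in Anvik Crossing → 7:26 PM UTC.
Add 10 hours and 5 minutes leg 3 → 5:31 AM UTC (Oct 29).
Ravensport is UTC−4:00, so local arrival = 5:31 AM − 4:00 = 1:31 AM on Oct 29.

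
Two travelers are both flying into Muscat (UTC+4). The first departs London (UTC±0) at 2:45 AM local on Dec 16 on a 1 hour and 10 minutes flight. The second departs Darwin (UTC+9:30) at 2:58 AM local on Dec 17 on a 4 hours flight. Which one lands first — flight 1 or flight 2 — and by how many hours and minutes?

Flight 1 departs at 2:45 AM UTC (Dec 16).
+1 hour 10 minutes → arrive 3:55 AM UTC on Dec 16.
Flight 2 in UTC: 2:58 AM − 9:30 = 5:28 PM on Dec 16.
+4 hours → arrive 9:28 PM UTC on Dec 16.
Flight 1 lands earlier by 17 hours 33 minutes.

the first, by 17 hours 33 minutes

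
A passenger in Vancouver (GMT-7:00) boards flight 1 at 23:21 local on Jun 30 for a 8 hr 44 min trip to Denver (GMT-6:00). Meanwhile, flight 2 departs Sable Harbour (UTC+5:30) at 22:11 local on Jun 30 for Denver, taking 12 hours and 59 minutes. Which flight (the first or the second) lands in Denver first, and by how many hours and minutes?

the second, by 9 hours 25 minutes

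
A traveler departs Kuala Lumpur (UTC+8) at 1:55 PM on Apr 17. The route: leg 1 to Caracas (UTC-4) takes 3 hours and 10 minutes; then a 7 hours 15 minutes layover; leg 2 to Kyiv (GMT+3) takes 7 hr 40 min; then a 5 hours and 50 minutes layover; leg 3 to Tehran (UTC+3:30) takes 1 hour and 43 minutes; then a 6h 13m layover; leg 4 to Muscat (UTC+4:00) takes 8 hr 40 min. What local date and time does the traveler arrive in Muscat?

2:26 AM on April 19

Convert departure to UTC: 1:55 PM − 8:00 = 5:55 AM UTC on Apr 17.
Add 3 hours and 10 minutes leg 1 → 9:05 AM UTC.
Add 7 hours and 15 minutes layover in Caracas → 4:20 PM UTC.
Add 7 hours and 40 minutes leg 2 → 12:00 AM UTC (Apr 18).
Add 5 hours 50 minutes layover in Kyiv → 5:50 AM UTC.
Add 1 hour 43 minutes leg 3 → 7:33 AM UTC.
Add 6 hours 13 minutes layover in Tehran → 1:46 PM UTC.
Add 8 hours and 40 minutes leg 4 → 10:26 PM UTC.
Muscat is UTC+4:00, so local arrival = 10:26 PM + 4:00 = 2:26 AM on Apr 19.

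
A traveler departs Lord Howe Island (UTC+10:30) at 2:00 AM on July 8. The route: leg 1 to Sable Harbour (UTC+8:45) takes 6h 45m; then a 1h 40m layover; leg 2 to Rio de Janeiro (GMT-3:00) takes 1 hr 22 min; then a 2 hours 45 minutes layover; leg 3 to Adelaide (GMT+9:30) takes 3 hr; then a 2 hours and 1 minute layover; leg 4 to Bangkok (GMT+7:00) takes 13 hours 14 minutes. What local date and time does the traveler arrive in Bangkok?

5:17 AM on July 9

Convert departure to UTC: 2:00 AM − 10:30 = 3:30 PM UTC on Jul 7.
Add 6 hours and 45 minutes leg 1 → 10:15 PM UTC.
Add 1 hour and 40 minutes layover in Sable Harbour → 11:55 PM UTC.
Add 1 hour and 22 minutes leg 2 → 1:17 AM UTC (Jul 8).
Add 2 hours and 45 minutes layover in Rio de Janeiro → 4:02 AM UTC.
Add 3 hours leg 3 → 7:02 AM UTC.
Add 2 hours and 1 minute layover in Adelaide → 9:03 AM UTC.
Add 13 hours 14 minutes leg 4 → 10:17 PM UTC.
Bangkok is UTC+7:00, so local arrival = 10:17 PM + 7:00 = 5:17 AM on Jul 9.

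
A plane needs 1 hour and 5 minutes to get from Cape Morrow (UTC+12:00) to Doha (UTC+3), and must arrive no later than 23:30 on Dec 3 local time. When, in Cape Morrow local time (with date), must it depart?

07:25 on December 4

Target arrival in UTC: 23:30 − 3:00 = 20:30 on Dec 3.
Subtract 1 hour 5 minutes → departure 19:25 UTC on Dec 3.
Cape Morrow is UTC+12:00: 19:25 + 12:00 = 07:25 on Dec 4.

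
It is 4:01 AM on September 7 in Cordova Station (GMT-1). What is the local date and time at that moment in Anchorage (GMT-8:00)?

In UTC: 4:01 AM + 1:00 = 5:01 AM on Sep 7.
Anchorage is UTC−8:00: 5:01 AM − 8:00 = 9:01 PM on Sep 6.

9:01 PM on September 6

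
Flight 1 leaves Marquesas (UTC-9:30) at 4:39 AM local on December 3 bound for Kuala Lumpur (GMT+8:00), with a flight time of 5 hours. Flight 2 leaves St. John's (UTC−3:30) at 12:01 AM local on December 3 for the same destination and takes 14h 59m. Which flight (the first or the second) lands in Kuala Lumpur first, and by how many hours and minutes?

Flight 1 in UTC: 4:39 AM + 9:30 = 2:09 PM on Dec 3.
+5 hours → arrive 7:09 PM UTC on Dec 3.
Flight 2 in UTC: 12:01 AM + 3:30 = 3:31 AM on Dec 3.
+14 hours 59 minutes → arrive 6:30 PM UTC on Dec 3.
Flight 2 lands earlier by 39 minutes.

the second, by 39 minutes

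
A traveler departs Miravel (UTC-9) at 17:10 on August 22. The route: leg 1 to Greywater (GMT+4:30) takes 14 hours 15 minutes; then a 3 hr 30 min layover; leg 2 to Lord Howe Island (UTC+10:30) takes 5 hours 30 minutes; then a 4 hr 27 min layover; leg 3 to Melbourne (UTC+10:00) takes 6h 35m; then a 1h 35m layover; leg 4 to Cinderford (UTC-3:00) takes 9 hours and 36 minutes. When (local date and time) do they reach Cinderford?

20:38 on August 24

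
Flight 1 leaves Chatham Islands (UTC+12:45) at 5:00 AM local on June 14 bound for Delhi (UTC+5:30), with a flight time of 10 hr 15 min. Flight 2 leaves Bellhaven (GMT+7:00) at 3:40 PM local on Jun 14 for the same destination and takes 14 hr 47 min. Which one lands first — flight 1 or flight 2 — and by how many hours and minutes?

Flight 1 in UTC: 5:00 AM − 12:45 = 4:15 PM on Jun 13.
+10 hours and 15 minutes → arrive 2:30 AM UTC on Jun 14.
Flight 2 in UTC: 3:40 PM − 7:00 = 8:40 AM on Jun 14.
+14 hours 47 minutes → arrive 11:27 PM UTC on Jun 14.
Flight 1 lands earlier by 20 hours 57 minutes.

the first, by 20 hours 57 minutes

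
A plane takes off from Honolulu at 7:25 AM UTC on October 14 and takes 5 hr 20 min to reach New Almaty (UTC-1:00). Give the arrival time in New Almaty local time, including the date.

11:45 AM on October 14

Departure is given in UTC: 7:25 AM on Oct 14.
Add 5 hours 20 minutes → 12:45 PM UTC.
New Almaty is UTC−1:00: 12:45 PM − 1:00 = 11:45 AM on Oct 14.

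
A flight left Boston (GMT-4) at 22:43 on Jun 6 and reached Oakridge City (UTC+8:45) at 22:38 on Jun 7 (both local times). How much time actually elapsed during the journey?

11 hours 10 minutes

Departure in UTC: 22:43 + 4:00 = 02:43 on Jun 7.
Arrival in UTC: 22:38 − 8:45 = 13:53 on Jun 7.
Elapsed = 13:53 − 02:43 = 11 hours 10 minutes.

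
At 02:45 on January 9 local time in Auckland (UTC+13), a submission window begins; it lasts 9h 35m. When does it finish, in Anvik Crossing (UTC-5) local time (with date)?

18:20 on January 8

Convert start to UTC: 02:45 − 13:00 = 13:45 UTC on Jan 8.
Add 9 hours and 35 minutes duration → 23:20 UTC.
Anvik Crossing is UTC−5:00, so local end time = 23:20 − 5:00 = 18:20 on Jan 8.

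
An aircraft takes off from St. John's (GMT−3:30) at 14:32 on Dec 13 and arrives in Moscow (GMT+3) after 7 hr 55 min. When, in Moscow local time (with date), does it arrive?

04:57 on Dec 14

Convert departure to UTC: 14:32 + 3:30 = 18:02 UTC on Dec 13.
Add 7 hours 55 minutes travel time → 01:57 UTC (Dec 14).
Moscow is UTC+3:00, so local arrival = 01:57 + 3:00 = 04:57 on Dec 14.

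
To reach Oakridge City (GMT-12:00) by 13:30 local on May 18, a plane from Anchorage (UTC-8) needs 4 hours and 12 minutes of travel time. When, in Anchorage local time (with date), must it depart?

13:18 on May 18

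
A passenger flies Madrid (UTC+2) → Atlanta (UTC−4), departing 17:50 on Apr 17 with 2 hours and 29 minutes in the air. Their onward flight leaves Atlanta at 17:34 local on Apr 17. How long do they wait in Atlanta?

Convert departure to UTC: 17:50 − 2:00 = 15:50 UTC on Apr 17.
Add 2 hours 29 minutes flight time → 18:19 UTC.
Atlanta is UTC−4:00, so local arrival = 18:19 − 4:00 = 14:19 on Apr 17.
Layover = 17:34 − 14:19 = 3 hours 15 minutes.

3 hours 15 minutes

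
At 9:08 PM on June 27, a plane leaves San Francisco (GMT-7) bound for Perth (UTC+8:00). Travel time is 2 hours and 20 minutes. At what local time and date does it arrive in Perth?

Convert departure to UTC: 9:08 PM + 7:00 = 4:08 AM UTC on Jun 28.
Add 2 hours 20 minutes travel time → 6:28 AM UTC.
Perth is UTC+8:00, so local arrival = 6:28 AM + 8:00 = 2:28 PM on Jun 28.

2:28 PM on Jun 28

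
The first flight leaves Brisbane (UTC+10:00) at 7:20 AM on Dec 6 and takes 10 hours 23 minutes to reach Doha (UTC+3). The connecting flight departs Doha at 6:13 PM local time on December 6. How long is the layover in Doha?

Convert departure to UTC: 7:20 AM − 10:00 = 9:20 PM UTC on Dec 5.
Add 10 hours 23 minutes flight time → 7:43 AM UTC (Dec 6).
Doha is UTC+3:00, so local arrival = 7:43 AM + 3:00 = 10:43 AM on Dec 6.
Layover = 6:13 PM − 10:43 AM = 7 hours 30 minutes.

7 hours 30 minutes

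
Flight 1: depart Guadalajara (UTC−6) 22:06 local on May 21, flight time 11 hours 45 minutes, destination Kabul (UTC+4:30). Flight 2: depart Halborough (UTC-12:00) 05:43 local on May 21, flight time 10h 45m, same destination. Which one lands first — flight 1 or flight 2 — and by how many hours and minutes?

the second, by 11 hours 23 minutes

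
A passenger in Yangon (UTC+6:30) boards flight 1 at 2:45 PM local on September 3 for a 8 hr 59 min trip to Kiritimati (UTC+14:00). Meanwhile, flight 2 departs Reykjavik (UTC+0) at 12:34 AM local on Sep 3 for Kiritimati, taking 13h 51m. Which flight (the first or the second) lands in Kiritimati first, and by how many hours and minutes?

the second, by 2 hours 49 minutes

Flight 1 in UTC: 2:45 PM − 6:30 = 8:15 AM on Sep 3.
+8 hours and 59 minutes → arrive 5:14 PM UTC on Sep 3.
Flight 2 departs at 12:34 AM UTC (Sep 3).
+13 hours 51 minutes → arrive 2:25 PM UTC on Sep 3.
Flight 2 lands earlier by 2 hours 49 minutes.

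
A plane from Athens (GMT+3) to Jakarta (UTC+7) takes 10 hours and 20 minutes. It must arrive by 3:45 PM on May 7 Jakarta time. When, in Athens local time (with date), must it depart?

1:25 AM on May 7

Target arrival in UTC: 3:45 PM − 7:00 = 8:45 AM on May 7.
Subtract 10 hours 20 minutes → departure 10:25 PM UTC on May 6.
Athens is UTC+3:00: 10:25 PM + 3:00 = 1:25 AM on May 7.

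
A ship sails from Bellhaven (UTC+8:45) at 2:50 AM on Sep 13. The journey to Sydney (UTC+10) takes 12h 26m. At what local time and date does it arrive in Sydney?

Convert departure to UTC: 2:50 AM − 8:45 = 6:05 PM UTC on Sep 12.
Add 12 hours and 26 minutes travel time → 6:31 AM UTC (Sep 13).
Sydney is UTC+10:00, so local arrival = 6:31 AM + 10:00 = 4:31 PM on Sep 13.

4:31 PM on September 13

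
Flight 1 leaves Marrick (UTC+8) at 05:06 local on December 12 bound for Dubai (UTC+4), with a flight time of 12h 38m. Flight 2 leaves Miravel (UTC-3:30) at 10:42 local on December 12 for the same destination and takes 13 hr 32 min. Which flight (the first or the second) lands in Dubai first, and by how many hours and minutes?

Flight 1 in UTC: 05:06 − 8:00 = 21:06 on Dec 11.
+12 hours and 38 minutes → arrive 09:44 UTC on Dec 12.
Flight 2 in UTC: 10:42 + 3:30 = 14:12 on Dec 12.
+13 hours 32 minutes → arrive 03:44 UTC on Dec 13.
Flight 1 lands earlier by 18 hours.

the first, by 18 hours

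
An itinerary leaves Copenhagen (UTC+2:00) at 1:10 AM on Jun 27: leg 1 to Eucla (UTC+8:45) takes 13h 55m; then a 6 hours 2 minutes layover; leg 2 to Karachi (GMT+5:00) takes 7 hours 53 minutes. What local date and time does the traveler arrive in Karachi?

8:00 AM on Jun 28

Convert departure to UTC: 1:10 AM − 2:00 = 11:10 PM UTC on Jun 26.
Add 13 hours and 55 minutes leg 1 → 1:05 PM UTC (Jun 27).
Add 6 hours 2 minutes layover in Eucla → 7:07 PM UTC.
Add 7 hours and 53 minutes leg 2 → 3:00 AM UTC (Jun 28).
Karachi is UTC+5:00, so local arrival = 3:00 AM + 5:00 = 8:00 AM on Jun 28.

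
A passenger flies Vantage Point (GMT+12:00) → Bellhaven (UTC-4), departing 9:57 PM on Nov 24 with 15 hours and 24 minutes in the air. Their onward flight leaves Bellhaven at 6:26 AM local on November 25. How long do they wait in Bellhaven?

9 hours 5 minutes

Convert departure to UTC: 9:57 PM − 12:00 = 9:57 AM UTC on Nov 24.
Add 15 hours 24 minutes flight time → 1:21 AM UTC (Nov 25).
Bellhaven is UTC−4:00, so local arrival = 1:21 AM − 4:00 = 9:21 PM on Nov 24.
Layover = 6:26 AM − 9:21 PM (+1 day) = 9 hours 5 minutes.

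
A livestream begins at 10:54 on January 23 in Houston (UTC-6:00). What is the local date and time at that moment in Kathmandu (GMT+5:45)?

22:39 on Jan 23

In UTC: 10:54 + 6:00 = 16:54 on Jan 23.
Kathmandu is UTC+5:45: 16:54 + 5:45 = 22:39 on Jan 23.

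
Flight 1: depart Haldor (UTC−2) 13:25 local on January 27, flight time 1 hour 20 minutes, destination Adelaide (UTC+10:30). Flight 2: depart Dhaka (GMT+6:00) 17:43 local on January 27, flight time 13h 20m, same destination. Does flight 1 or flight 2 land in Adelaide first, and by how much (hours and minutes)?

the first, by 8 hours 18 minutes

Flight 1 in UTC: 13:25 + 2:00 = 15:25 on Jan 27.
+1 hour 20 minutes → arrive 16:45 UTC on Jan 27.
Flight 2 in UTC: 17:43 − 6:00 = 11:43 on Jan 27.
+13 hours 20 minutes → arrive 01:03 UTC on Jan 28.
Flight 1 lands earlier by 8 hours 18 minutes.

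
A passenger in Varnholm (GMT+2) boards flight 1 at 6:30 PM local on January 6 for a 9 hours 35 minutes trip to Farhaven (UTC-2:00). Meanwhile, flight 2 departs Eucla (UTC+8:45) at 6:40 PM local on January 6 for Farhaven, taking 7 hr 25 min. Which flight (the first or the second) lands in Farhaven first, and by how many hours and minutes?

the second, by 8 hours 45 minutes

Flight 1 in UTC: 6:30 PM − 2:00 = 4:30 PM on Jan 6.
+9 hours 35 minutes → arrive 2:05 AM UTC on Jan 7.
Flight 2 in UTC: 6:40 PM − 8:45 = 9:55 AM on Jan 6.
+7 hours and 25 minutes → arrive 5:20 PM UTC on Jan 6.
Flight 2 lands earlier by 8 hours 45 minutes.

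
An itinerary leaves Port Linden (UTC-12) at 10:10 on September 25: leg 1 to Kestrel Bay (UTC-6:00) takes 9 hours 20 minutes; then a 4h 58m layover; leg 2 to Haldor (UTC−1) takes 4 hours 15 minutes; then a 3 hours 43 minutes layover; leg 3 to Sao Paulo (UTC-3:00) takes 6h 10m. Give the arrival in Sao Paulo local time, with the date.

Convert departure to UTC: 10:10 + 12:00 = 22:10 UTC on Sep 25.
Add 9 hours and 20 minutes leg 1 → 07:30 UTC (Sep 26).
Add 4 hours and 58 minutes layover in Kestrel Bay → 12:28 UTC.
Add 4 hours and 15 minutes leg 2 → 16:43 UTC.
Add 3 hours 43 minutes layover in Haldor → 20:26 UTC.
Add 6 hours and 10 minutes leg 3 → 02:36 UTC (Sep 27).
Sao Paulo is UTC−3:00, so local arrival = 02:36 − 3:00 = 23:36 on Sep 26.

23:36 on September 26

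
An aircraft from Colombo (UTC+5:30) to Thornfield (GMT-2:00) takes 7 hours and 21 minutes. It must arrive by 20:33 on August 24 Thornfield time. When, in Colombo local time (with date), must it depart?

20:42 on Aug 24

Target arrival in UTC: 20:33 + 2:00 = 22:33 on Aug 24.
Subtract 7 hours 21 minutes → departure 15:12 UTC on Aug 24.
Colombo is UTC+5:30: 15:12 + 5:30 = 20:42 on Aug 24.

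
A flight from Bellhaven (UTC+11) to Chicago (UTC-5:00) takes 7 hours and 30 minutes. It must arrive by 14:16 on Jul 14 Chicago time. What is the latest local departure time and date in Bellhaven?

Target arrival in UTC: 14:16 + 5:00 = 19:16 on Jul 14.
Subtract 7 hours 30 minutes → departure 11:46 UTC on Jul 14.
Bellhaven is UTC+11:00: 11:46 + 11:00 = 22:46 on Jul 14.

22:46 on Jul 14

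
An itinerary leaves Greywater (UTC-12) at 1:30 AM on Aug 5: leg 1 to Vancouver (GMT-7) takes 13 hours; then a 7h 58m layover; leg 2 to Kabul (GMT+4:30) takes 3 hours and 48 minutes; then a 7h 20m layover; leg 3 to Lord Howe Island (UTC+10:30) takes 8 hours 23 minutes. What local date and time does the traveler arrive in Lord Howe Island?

Convert departure to UTC: 1:30 AM + 12:00 = 1:30 PM UTC on Aug 5.
Add 13 hours leg 1 → 2:30 AM UTC (Aug 6).
Add 7 hours and 58 minutes layover in Vancouver → 10:28 AM UTC.
Add 3 hours 48 minutes leg 2 → 2:16 PM UTC.
Add 7 hours 20 minutes layover in Kabul → 9:36 PM UTC.
Add 8 hours and 23 minutes leg 3 → 5:59 AM UTC (Aug 7).
Lord Howe Island is UTC+10:30, so local arrival = 5:59 AM + 10:30 = 4:29 PM on Aug 7.

4:29 PM on Aug 7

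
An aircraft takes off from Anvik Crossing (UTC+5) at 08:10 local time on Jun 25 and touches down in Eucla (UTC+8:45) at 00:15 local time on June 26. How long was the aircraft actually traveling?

12 hours 20 minutes

Eucla is 3:45 ahead of Anvik Crossing.
Clock-face elapsed time (ignoring zones) is 16 hours 5 minutes.
Actual elapsed = 16 hours 5 minutes − 3:45 = 12 hours 20 minutes.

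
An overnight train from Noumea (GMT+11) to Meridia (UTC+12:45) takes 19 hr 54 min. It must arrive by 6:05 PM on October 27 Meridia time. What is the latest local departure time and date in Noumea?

8:26 PM on Oct 26

Target arrival in UTC: 6:05 PM − 12:45 = 5:20 AM on Oct 27.
Subtract 19 hours and 54 minutes → departure 9:26 AM UTC on Oct 26.
Noumea is UTC+11:00: 9:26 AM + 11:00 = 8:26 PM on Oct 26.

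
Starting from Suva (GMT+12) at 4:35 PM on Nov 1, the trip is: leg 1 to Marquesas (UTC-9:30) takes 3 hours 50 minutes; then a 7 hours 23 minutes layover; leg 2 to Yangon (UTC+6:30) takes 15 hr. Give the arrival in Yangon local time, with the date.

1:18 PM on November 2

Convert departure to UTC: 4:35 PM − 12:00 = 4:35 AM UTC on Nov 1.
Add 3 hours and 50 minutes leg 1 → 8:25 AM UTC.
Add 7 hours 23 minutes layover in Marquesas → 3:48 PM UTC.
Add 15 hours leg 2 → 6:48 AM UTC (Nov 2).
Yangon is UTC+6:30, so local arrival = 6:48 AM + 6:30 = 1:18 PM on Nov 2.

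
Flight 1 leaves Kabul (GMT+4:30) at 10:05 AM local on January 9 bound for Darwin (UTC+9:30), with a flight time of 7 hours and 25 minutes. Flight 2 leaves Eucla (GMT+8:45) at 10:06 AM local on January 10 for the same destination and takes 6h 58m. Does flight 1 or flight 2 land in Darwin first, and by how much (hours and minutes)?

Flight 1 in UTC: 10:05 AM − 4:30 = 5:35 AM on Jan 9.
+7 hours and 25 minutes → arrive 1:00 PM UTC on Jan 9.
Flight 2 in UTC: 10:06 AM − 8:45 = 1:21 AM on Jan 10.
+6 hours and 58 minutes → arrive 8:19 AM UTC on Jan 10.
Flight 1 lands earlier by 19 hours 19 minutes.

the first, by 19 hours 19 minutes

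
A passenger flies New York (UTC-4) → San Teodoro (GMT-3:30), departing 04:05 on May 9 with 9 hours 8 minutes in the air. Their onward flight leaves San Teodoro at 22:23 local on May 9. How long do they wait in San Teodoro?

8 hours 40 minutes

Convert departure to UTC: 04:05 + 4:00 = 08:05 UTC on May 9.
Add 9 hours and 8 minutes flight time → 17:13 UTC.
San Teodoro is UTC−3:30, so local arrival = 17:13 − 3:30 = 13:43 on May 9.
Layover = 22:23 − 13:43 = 8 hours 40 minutes.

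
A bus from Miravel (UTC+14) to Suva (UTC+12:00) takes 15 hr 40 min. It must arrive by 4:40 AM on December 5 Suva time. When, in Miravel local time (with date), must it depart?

Target arrival in UTC: 4:40 AM − 12:00 = 4:40 PM on Dec 4.
Subtract 15 hours and 40 minutes → departure 1:00 AM UTC on Dec 4.
Miravel is UTC+14:00: 1:00 AM + 14:00 = 3:00 PM on Dec 4.

3:00 PM on December 4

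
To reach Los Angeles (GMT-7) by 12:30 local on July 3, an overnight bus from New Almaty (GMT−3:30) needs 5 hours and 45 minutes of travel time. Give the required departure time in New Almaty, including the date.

10:15 on July 3

Target arrival in UTC: 12:30 + 7:00 = 19:30 on Jul 3.
Subtract 5 hours 45 minutes → departure 13:45 UTC on Jul 3.
New Almaty is UTC−3:30: 13:45 − 3:30 = 10:15 on Jul 3.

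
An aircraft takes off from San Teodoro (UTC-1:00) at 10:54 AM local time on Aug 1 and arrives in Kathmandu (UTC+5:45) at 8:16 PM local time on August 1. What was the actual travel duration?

Departure in UTC: 10:54 AM + 1:00 = 11:54 AM on Aug 1.
Arrival in UTC: 8:16 PM − 5:45 = 2:31 PM on Aug 1.
Elapsed = 2:31 PM − 11:54 AM = 2 hours 37 minutes.

2 hours 37 minutes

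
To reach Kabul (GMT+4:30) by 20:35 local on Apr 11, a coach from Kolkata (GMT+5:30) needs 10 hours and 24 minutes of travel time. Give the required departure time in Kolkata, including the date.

11:11 on April 11

Target arrival in UTC: 20:35 − 4:30 = 16:05 on Apr 11.
Subtract 10 hours and 24 minutes → departure 05:41 UTC on Apr 11.
Kolkata is UTC+5:30: 05:41 + 5:30 = 11:11 on Apr 11.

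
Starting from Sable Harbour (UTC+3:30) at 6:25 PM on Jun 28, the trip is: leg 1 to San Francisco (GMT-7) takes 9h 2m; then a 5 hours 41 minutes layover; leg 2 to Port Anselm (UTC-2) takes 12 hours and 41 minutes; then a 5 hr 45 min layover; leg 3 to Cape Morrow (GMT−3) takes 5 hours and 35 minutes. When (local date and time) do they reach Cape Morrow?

2:39 AM on Jun 30

Convert departure to UTC: 6:25 PM − 3:30 = 2:55 PM UTC on Jun 28.
Add 9 hours and 2 minutes leg 1 → 11:57 PM UTC.
Add 5 hours 41 minutes layover in San Francisco → 5:38 AM UTC (Jun 29).
Add 12 hours and 41 minutes leg 2 → 6:19 PM UTC.
Add 5 hours 45 minutes layover in Port Anselm → 12:04 AM UTC (Jun 30).
Add 5 hours 35 minutes leg 3 → 5:39 AM UTC.
Cape Morrow is UTC−3:00, so local arrival = 5:39 AM − 3:00 = 2:39 AM on Jun 30.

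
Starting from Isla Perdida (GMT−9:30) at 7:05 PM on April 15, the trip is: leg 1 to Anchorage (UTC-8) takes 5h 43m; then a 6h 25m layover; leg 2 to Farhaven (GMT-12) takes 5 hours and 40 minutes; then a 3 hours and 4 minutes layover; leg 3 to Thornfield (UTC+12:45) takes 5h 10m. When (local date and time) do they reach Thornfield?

Convert departure to UTC: 7:05 PM + 9:30 = 4:35 AM UTC on Apr 16.
Add 5 hours 43 minutes leg 1 → 10:18 AM UTC.
Add 6 hours 25 minutes layover in Anchorage → 4:43 PM UTC.
Add 5 hours 40 minutes leg 2 → 10:23 PM UTC.
Add 3 hours 4 minutes layover in Farhaven → 1:27 AM UTC (Apr 17).
Add 5 hours and 10 minutes leg 3 → 6:37 AM UTC.
Thornfield is UTC+12:45, so local arrival = 6:37 AM + 12:45 = 7:22 PM on Apr 17.

7:22 PM on Apr 17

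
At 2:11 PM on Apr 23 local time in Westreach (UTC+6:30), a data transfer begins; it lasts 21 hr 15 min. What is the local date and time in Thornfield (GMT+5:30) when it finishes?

Convert start to UTC: 2:11 PM − 6:30 = 7:41 AM UTC on Apr 23.
Add 21 hours and 15 minutes duration → 4:56 AM UTC (Apr 24).
Thornfield is UTC+5:30, so local end time = 4:56 AM + 5:30 = 10:26 AM on Apr 24.

10:26 AM on April 24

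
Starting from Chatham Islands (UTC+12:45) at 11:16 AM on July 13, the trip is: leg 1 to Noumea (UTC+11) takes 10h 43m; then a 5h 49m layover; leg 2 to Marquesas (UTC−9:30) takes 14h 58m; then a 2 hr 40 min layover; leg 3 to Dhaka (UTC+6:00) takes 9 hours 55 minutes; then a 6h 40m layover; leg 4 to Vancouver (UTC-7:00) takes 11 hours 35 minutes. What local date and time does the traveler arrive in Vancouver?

5:51 AM on July 15

Convert departure to UTC: 11:16 AM − 12:45 = 10:31 PM UTC on Jul 12.
Add 10 hours and 43 minutes leg 1 → 9:14 AM UTC (Jul 13).
Add 5 hours 49 minutes layover in Noumea → 3:03 PM UTC.
Add 14 hours and 58 minutes leg 2 → 6:01 AM UTC (Jul 14).
Add 2 hours and 40 minutes layover in Marquesas → 8:41 AM UTC.
Add 9 hours and 55 minutes leg 3 → 6:36 PM UTC.
Add 6 hours and 40 minutes layover in Dhaka → 1:16 AM UTC (Jul 15).
Add 11 hours and 35 minutes leg 4 → 12:51 PM UTC.
Vancouver is UTC−7:00, so local arrival = 12:51 PM − 7:00 = 5:51 AM on Jul 15.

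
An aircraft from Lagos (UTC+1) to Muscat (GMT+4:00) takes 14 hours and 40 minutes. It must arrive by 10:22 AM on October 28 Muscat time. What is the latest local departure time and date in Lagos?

4:42 PM on October 27

Target arrival in UTC: 10:22 AM − 4:00 = 6:22 AM on Oct 28.
Subtract 14 hours and 40 minutes → departure 3:42 PM UTC on Oct 27.
Lagos is UTC+1:00: 3:42 PM + 1:00 = 4:42 PM on Oct 27.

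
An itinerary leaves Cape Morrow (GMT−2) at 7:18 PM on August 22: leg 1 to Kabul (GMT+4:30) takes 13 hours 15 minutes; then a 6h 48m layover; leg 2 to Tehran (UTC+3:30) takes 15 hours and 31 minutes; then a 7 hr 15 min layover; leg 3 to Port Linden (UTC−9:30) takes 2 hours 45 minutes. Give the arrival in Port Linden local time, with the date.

9:22 AM on August 24

Convert departure to UTC: 7:18 PM + 2:00 = 9:18 PM UTC on Aug 22.
Add 13 hours 15 minutes leg 1 → 10:33 AM UTC (Aug 23).
Add 6 hours and 48 minutes layover in Kabul → 5:21 PM UTC.
Add 15 hours 31 minutes leg 2 → 8:52 AM UTC (Aug 24).
Add 7 hours 15 minutes layover in Tehran → 4:07 PM UTC.
Add 2 hours and 45 minutes leg 3 → 6:52 PM UTC.
Port Linden is UTC−9:30, so local arrival = 6:52 PM − 9:30 = 9:22 AM on Aug 24.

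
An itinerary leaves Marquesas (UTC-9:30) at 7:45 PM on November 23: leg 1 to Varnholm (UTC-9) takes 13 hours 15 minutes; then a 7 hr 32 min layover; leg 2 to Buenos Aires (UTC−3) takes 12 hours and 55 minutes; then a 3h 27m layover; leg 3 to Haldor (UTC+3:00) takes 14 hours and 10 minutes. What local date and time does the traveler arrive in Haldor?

11:34 AM on November 26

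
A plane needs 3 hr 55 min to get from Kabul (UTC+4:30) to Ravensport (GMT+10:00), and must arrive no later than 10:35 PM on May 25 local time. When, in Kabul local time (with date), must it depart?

1:10 PM on May 25

Target arrival in UTC: 10:35 PM − 10:00 = 12:35 PM on May 25.
Subtract 3 hours and 55 minutes → departure 8:40 AM UTC on May 25.
Kabul is UTC+4:30: 8:40 AM + 4:30 = 1:10 PM on May 25.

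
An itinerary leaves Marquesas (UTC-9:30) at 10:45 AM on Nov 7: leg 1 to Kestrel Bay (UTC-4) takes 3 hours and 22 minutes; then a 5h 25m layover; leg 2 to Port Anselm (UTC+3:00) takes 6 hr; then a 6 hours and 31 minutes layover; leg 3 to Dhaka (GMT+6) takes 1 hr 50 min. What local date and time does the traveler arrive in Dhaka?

Convert departure to UTC: 10:45 AM + 9:30 = 8:15 PM UTC on Nov 7.
Add 3 hours 22 minutes leg 1 → 11:37 PM UTC.
Add 5 hours and 25 minutes layover in Kestrel Bay → 5:02 AM UTC (Nov 8).
Add 6 hours leg 2 → 11:02 AM UTC.
Add 6 hours and 31 minutes layover in Port Anselm → 5:33 PM UTC.
Add 1 hour 50 minutes leg 3 → 7:23 PM UTC.
Dhaka is UTC+6:00, so local arrival = 7:23 PM + 6:00 = 1:23 AM on Nov 9.

1:23 AM on November 9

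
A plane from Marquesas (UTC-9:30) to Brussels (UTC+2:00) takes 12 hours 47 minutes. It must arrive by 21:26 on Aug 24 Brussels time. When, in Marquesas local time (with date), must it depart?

21:09 on Aug 23

Target arrival in UTC: 21:26 − 2:00 = 19:26 on Aug 24.
Subtract 12 hours 47 minutes → departure 06:39 UTC on Aug 24.
Marquesas is UTC−9:30: 06:39 − 9:30 = 21:09 on Aug 23.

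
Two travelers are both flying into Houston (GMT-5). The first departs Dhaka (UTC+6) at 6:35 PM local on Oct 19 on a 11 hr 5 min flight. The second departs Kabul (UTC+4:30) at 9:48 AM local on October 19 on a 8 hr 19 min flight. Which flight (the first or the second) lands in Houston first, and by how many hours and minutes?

Flight 1 in UTC: 6:35 PM − 6:00 = 12:35 PM on Oct 19.
+11 hours and 5 minutes → arrive 11:40 PM UTC on Oct 19.
Flight 2 in UTC: 9:48 AM − 4:30 = 5:18 AM on Oct 19.
+8 hours and 19 minutes → arrive 1:37 PM UTC on Oct 19.
Flight 2 lands earlier by 10 hours 3 minutes.

the second, by 10 hours 3 minutes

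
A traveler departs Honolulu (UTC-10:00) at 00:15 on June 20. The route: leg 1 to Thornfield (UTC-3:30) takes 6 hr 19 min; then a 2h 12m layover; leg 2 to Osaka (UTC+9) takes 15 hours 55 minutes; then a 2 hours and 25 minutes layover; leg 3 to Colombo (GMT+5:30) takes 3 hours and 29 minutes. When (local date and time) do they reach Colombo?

22:05 on June 21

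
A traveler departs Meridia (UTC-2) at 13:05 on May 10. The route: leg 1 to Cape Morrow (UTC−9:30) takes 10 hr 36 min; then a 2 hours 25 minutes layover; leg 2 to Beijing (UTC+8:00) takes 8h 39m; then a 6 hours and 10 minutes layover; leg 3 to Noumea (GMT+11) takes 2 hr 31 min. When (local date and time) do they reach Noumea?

Convert departure to UTC: 13:05 + 2:00 = 15:05 UTC on May 10.
Add 10 hours 36 minutes leg 1 → 01:41 UTC (May 11).
Add 2 hours and 25 minutes layover in Cape Morrow → 04:06 UTC.
Add 8 hours 39 minutes leg 2 → 12:45 UTC.
Add 6 hours 10 minutes layover in Beijing → 18:55 UTC.
Add 2 hours 31 minutes leg 3 → 21:26 UTC.
Noumea is UTC+11:00, so local arrival = 21:26 + 11:00 = 08:26 on May 12.

08:26 on May 12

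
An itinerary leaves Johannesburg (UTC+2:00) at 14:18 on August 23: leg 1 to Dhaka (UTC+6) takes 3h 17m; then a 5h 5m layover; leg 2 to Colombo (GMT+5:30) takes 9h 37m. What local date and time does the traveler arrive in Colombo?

Convert departure to UTC: 14:18 − 2:00 = 12:18 UTC on Aug 23.
Add 3 hours 17 minutes leg 1 → 15:35 UTC.
Add 5 hours and 5 minutes layover in Dhaka → 20:40 UTC.
Add 9 hours 37 minutes leg 2 → 06:17 UTC (Aug 24).
Colombo is UTC+5:30, so local arrival = 06:17 + 5:30 = 11:47 on Aug 24.

11:47 on August 24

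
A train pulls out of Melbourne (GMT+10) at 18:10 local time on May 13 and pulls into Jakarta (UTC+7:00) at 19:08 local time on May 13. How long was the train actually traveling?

3 hours 58 minutes

Departure in UTC: 18:10 − 10:00 = 08:10 on May 13.
Arrival in UTC: 19:08 − 7:00 = 12:08 on May 13.
Elapsed = 12:08 − 08:10 = 3 hours 58 minutes.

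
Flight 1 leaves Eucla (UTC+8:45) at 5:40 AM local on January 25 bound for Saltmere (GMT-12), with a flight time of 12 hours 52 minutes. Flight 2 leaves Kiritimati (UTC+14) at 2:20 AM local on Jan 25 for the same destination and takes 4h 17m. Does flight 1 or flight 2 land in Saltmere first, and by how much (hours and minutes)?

Flight 1 in UTC: 5:40 AM − 8:45 = 8:55 PM on Jan 24.
+12 hours and 52 minutes → arrive 9:47 AM UTC on Jan 25.
Flight 2 in UTC: 2:20 AM − 14:00 = 12:20 PM on Jan 24.
+4 hours and 17 minutes → arrive 4:37 PM UTC on Jan 24.
Flight 2 lands earlier by 17 hours 10 minutes.

the second, by 17 hours 10 minutes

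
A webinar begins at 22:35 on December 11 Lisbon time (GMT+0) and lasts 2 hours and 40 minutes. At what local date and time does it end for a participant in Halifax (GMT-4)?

Lisbon is at UTC+0, so start is already 22:35 UTC on Dec 11.
Add 2 hours 40 minutes duration → 01:15 UTC (Dec 12).
Halifax is UTC−4:00, so local end time = 01:15 − 4:00 = 21:15 on Dec 11.

21:15 on December 11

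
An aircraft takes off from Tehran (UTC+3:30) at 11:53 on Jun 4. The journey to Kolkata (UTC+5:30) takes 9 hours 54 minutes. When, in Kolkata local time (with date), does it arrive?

Convert departure to UTC: 11:53 − 3:30 = 08:23 UTC on Jun 4.
Add 9 hours and 54 minutes travel time → 18:17 UTC.
Kolkata is UTC+5:30, so local arrival = 18:17 + 5:30 = 23:47 on Jun 4.

23:47 on Jun 4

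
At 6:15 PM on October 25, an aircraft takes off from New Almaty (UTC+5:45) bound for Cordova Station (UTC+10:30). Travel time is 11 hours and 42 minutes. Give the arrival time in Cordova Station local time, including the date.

10:42 AM on October 26

Cordova Station is 4:45 ahead of New Almaty.
After 11 hours 42 minutes it is 5:57 AM (Oct 26) in New Almaty.
Shift by the zone difference: 5:57 AM + 4:45 = 10:42 AM on Oct 26 in Cordova Station.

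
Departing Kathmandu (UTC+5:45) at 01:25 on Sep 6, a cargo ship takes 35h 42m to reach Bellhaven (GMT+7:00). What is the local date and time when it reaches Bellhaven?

Convert departure to UTC: 01:25 − 5:45 = 19:40 UTC on Sep 5.
Add 35 hours 42 minutes travel time → 07:22 UTC (Sep 7).
Bellhaven is UTC+7:00, so local arrival = 07:22 + 7:00 = 14:22 on Sep 7.

14:22 on September 7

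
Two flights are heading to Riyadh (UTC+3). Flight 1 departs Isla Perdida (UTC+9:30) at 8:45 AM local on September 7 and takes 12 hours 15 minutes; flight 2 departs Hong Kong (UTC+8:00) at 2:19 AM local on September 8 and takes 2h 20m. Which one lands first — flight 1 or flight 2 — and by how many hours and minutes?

Flight 1 in UTC: 8:45 AM − 9:30 = 11:15 PM on Sep 6.
+12 hours 15 minutes → arrive 11:30 AM UTC on Sep 7.
Flight 2 in UTC: 2:19 AM − 8:00 = 6:19 PM on Sep 7.
+2 hours 20 minutes → arrive 8:39 PM UTC on Sep 7.
Flight 1 lands earlier by 9 hours 9 minutes.

the first, by 9 hours 9 minutes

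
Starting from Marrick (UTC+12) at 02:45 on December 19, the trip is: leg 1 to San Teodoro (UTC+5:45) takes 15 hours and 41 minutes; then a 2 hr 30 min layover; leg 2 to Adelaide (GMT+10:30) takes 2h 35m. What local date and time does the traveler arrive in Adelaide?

Convert departure to UTC: 02:45 − 12:00 = 14:45 UTC on Dec 18.
Add 15 hours and 41 minutes leg 1 → 06:26 UTC (Dec 19).
Add 2 hours and 30 minutes layover in San Teodoro → 08:56 UTC.
Add 2 hours and 35 minutes leg 2 → 11:31 UTC.
Adelaide is UTC+10:30, so local arrival = 11:31 + 10:30 = 22:01 on Dec 19.

22:01 on Dec 19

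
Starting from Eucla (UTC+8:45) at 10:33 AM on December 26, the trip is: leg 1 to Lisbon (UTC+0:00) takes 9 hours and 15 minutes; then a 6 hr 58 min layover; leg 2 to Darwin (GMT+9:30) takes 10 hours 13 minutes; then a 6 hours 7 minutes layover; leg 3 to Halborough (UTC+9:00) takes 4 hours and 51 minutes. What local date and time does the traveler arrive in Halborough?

12:12 AM on December 28

Convert departure to UTC: 10:33 AM − 8:45 = 1:48 AM UTC on Dec 26.
Add 9 hours and 15 minutes leg 1 → 11:03 AM UTC.
Add 6 hours and 58 minutes layover in Lisbon → 6:01 PM UTC.
Add 10 hours and 13 minutes leg 2 → 4:14 AM UTC (Dec 27).
Add 6 hours 7 minutes layover in Darwin → 10:21 AM UTC.
Add 4 hours and 51 minutes leg 3 → 3:12 PM UTC.
Halborough is UTC+9:00, so local arrival = 3:12 PM + 9:00 = 12:12 AM on Dec 28.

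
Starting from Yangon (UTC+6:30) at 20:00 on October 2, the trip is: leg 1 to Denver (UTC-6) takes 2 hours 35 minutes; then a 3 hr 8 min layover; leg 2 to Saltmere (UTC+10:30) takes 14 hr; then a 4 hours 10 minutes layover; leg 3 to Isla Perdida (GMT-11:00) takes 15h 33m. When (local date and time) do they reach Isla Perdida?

17:56 on October 3

Convert departure to UTC: 20:00 − 6:30 = 13:30 UTC on Oct 2.
Add 2 hours and 35 minutes leg 1 → 16:05 UTC.
Add 3 hours and 8 minutes layover in Denver → 19:13 UTC.
Add 14 hours leg 2 → 09:13 UTC (Oct 3).
Add 4 hours and 10 minutes layover in Saltmere → 13:23 UTC.
Add 15 hours 33 minutes leg 3 → 04:56 UTC (Oct 4).
Isla Perdida is UTC−11:00, so local arrival = 04:56 − 11:00 = 17:56 on Oct 3.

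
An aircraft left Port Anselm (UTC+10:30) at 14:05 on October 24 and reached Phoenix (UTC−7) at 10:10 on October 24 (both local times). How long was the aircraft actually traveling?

13 hours 35 minutes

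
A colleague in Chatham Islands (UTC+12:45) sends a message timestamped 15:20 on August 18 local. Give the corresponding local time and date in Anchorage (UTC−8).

18:35 on August 17

Anchorage is 20:45 behind Chatham Islands.
Shift by the zone difference: 15:20 − 20:45 = 18:35 on Aug 17 in Anchorage.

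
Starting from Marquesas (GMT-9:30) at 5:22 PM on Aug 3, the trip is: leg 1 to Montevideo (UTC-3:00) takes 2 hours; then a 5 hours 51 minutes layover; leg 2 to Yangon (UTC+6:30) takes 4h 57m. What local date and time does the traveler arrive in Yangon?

10:10 PM on Aug 4

Convert departure to UTC: 5:22 PM + 9:30 = 2:52 AM UTC on Aug 4.
Add 2 hours leg 1 → 4:52 AM UTC.
Add 5 hours and 51 minutes layover in Montevideo → 10:43 AM UTC.
Add 4 hours and 57 minutes leg 2 → 3:40 PM UTC.
Yangon is UTC+6:30, so local arrival = 3:40 PM + 6:30 = 10:10 PM on Aug 4.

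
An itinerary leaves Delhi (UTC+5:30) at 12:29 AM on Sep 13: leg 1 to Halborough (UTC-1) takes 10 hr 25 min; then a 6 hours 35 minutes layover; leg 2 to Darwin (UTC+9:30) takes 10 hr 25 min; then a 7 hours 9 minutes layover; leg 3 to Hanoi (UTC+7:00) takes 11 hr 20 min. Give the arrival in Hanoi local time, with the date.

Convert departure to UTC: 12:29 AM − 5:30 = 6:59 PM UTC on Sep 12.
Add 10 hours and 25 minutes leg 1 → 5:24 AM UTC (Sep 13).
Add 6 hours 35 minutes layover in Halborough → 11:59 AM UTC.
Add 10 hours 25 minutes leg 2 → 10:24 PM UTC.
Add 7 hours 9 minutes layover in Darwin → 5:33 AM UTC (Sep 14).
Add 11 hours and 20 minutes leg 3 → 4:53 PM UTC.
Hanoi is UTC+7:00, so local arrival = 4:53 PM + 7:00 = 11:53 PM on Sep 14.

11:53 PM on Sep 14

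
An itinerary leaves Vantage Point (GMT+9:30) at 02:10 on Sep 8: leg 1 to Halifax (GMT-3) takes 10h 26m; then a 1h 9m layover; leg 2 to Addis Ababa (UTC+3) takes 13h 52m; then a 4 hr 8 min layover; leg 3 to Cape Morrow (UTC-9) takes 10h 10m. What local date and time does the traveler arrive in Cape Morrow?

23:25 on Sep 8

Convert departure to UTC: 02:10 − 9:30 = 16:40 UTC on Sep 7.
Add 10 hours 26 minutes leg 1 → 03:06 UTC (Sep 8).
Add 1 hour 9 minutes layover in Halifax → 04:15 UTC.
Add 13 hours and 52 minutes leg 2 → 18:07 UTC.
Add 4 hours and 8 minutes layover in Addis Ababa → 22:15 UTC.
Add 10 hours 10 minutes leg 3 → 08:25 UTC (Sep 9).
Cape Morrow is UTC−9:00, so local arrival = 08:25 − 9:00 = 23:25 on Sep 8.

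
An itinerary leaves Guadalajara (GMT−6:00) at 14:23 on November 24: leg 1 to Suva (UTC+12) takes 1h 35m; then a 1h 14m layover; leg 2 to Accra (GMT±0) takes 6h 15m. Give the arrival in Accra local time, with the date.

05:27 on November 25

Convert departure to UTC: 14:23 + 6:00 = 20:23 UTC on Nov 24.
Add 1 hour 35 minutes leg 1 → 21:58 UTC.
Add 1 hour 14 minutes layover in Suva → 23:12 UTC.
Add 6 hours 15 minutes leg 2 → 05:27 UTC (Nov 25).
Accra is UTC+0, so local arrival is the same: 05:27 on Nov 25.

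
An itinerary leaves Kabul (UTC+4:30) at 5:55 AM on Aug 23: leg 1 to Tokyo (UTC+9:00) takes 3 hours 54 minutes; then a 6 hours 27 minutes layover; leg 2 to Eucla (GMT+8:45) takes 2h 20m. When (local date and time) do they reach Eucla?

10:51 PM on August 23

Convert departure to UTC: 5:55 AM − 4:30 = 1:25 AM UTC on Aug 23.
Add 3 hours and 54 minutes leg 1 → 5:19 AM UTC.
Add 6 hours and 27 minutes layover in Tokyo → 11:46 AM UTC.
Add 2 hours and 20 minutes leg 2 → 2:06 PM UTC.
Eucla is UTC+8:45, so local arrival = 2:06 PM + 8:45 = 10:51 PM on Aug 23.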